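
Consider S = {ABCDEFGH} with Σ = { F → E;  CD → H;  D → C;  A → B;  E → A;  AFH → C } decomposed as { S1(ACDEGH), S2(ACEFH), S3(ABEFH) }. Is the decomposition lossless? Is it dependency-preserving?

lossy but dependency-preserving

Lossless test (chase): Rows 1 and 2 agree on A; apply A→B and equate their B entries. Rows 1 and 3 agree on A; apply A→B and equate their B entries. Rows 2 and 3 agree on AFH; apply AFH→C and equate their C entries. No row becomes fully distinguished — the join is lossy.
Dependency preservation: every FD's attributes lie within a single fragment, so each can be enforced locally — preserved.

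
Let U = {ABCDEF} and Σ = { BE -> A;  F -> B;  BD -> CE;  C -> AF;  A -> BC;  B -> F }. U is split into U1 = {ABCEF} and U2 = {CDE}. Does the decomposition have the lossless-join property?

Yes

Common attributes: U1 ∩ U2 = {CE}.
Closure of {CE}: C → AF applies, adding AF; A → BC applies, adding B. So (CE)⁺ = {ABCEF}.
This closure contains every attribute of U1, so U1 ∩ U2 → U1. The join is lossless.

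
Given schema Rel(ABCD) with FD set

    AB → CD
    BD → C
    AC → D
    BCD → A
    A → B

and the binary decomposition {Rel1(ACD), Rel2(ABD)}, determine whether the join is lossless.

Common attributes: Rel1 ∩ Rel2 = {AD}.
Closure of {AD}: A → B applies, adding B; AB → CD applies, adding C. So (AD)⁺ = {ABCD}.
This closure contains every attribute of Rel1, so Rel1 ∩ Rel2 → Rel1. The join is lossless.

Yes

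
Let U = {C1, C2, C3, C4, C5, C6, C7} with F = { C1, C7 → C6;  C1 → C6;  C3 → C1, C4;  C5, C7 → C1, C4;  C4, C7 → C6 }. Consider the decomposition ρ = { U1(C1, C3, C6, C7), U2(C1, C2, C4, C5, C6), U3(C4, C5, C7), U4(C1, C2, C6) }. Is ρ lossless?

No

Chase test. Columns are C1, C2, C3, C4, C5, C6, C7; row i has aⱼ where attribute j ∈ Ui, else bᵢⱼ.
Initial tableau (one row per fragment):
  row 1: a1 b12 a3 b14 b15 a6 a7
  row 2: a1 a2 b23 a4 a5 a6 b27
  row 3: b31 b32 b33 a4 a5 b36 a7
  row 4: a1 a2 b43 b44 b45 a6 b47
No row becomes fully distinguished — the join is lossy.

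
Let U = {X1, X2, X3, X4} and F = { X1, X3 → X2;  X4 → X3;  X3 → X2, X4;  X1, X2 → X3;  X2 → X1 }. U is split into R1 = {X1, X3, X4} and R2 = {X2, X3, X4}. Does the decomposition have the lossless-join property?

Yes

Common attributes: R1 ∩ R2 = {X3, X4}.
Closure of {X3, X4}: X3 → X2, X4 applies, adding X2; X2 → X1 applies, adding X1. So (X3, X4)⁺ = {X1, X2, X3, X4}.
This closure contains every attribute of R1, so R1 ∩ R2 → R1. The join is lossless.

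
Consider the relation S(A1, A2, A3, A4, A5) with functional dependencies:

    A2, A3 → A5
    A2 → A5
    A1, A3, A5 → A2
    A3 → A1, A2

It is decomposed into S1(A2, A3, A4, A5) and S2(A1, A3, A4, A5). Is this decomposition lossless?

Common attributes: S1 ∩ S2 = {A3, A4, A5}.
Closure of {A3, A4, A5}: A3 → A1, A2 applies, adding A1, A2. So (A3, A4, A5)⁺ = {A1, A2, A3, A4, A5}.
This closure contains every attribute of S1, so S1 ∩ S2 → S1. The join is lossless.

Yes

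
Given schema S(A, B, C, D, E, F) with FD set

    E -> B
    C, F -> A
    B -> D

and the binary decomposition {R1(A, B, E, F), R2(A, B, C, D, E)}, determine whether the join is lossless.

Common attributes: R1 ∩ R2 = {A, B, E}.
Closure of {A, B, E}: B → D applies, adding D. So (A, B, E)⁺ = {A, B, D, E}.
The closure contains neither all of R1 = {A, B, E, F} nor all of R2 = {A, B, C, D, E}, so the common attributes are not a superkey of either fragment. The join is lossy.

No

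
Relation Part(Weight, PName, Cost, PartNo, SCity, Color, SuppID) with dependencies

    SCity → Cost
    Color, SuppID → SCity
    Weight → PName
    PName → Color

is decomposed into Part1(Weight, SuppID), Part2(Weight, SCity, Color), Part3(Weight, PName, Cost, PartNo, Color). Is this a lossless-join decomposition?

Chase test. Columns are Weight, PName, Cost, PartNo, SCity, Color, SuppID; row i has aⱼ where attribute j ∈ Parti, else bᵢⱼ.
Initial tableau (one row per fragment):
  row 1: a1 b12 b13 b14 b15 b16 a7
  row 2: a1 b22 b23 b24 a5 a6 b27
  row 3: a1 a2 a3 a4 b35 a6 b37
Rows 1 and 2 agree on Weight; apply Weight→PName and equate their PName entries.
Rows 1 and 3 agree on Weight; apply Weight→PName and equate their PName entries.
Rows 1 and 2 agree on PName; apply PName→Color and equate their Color entries.
No row becomes fully distinguished — the join is lossy.

No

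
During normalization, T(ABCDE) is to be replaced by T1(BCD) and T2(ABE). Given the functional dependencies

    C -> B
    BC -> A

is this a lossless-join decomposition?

Common attributes: T1 ∩ T2 = {B}.
No dependency enlarges {B}, so (B)⁺ = {B}.
The closure contains neither all of T1 = {BCD} nor all of T2 = {ABE}, so the common attributes are not a superkey of either fragment. The join is lossy.

No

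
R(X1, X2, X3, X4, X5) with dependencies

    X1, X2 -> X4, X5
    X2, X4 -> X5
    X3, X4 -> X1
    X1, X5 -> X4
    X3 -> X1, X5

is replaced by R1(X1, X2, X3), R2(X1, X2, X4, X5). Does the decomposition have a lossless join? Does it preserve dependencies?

Lossless test: (X1, X2)⁺ = {X1, X2, X4, X5}, which contains all of one fragment — lossless.
Dependency preservation: the restricted closure of {X3} across the fragments never reaches {X1, X5}, so X3 → X1, X5 cannot be enforced without a join — not preserved.

lossless but not dependency-preserving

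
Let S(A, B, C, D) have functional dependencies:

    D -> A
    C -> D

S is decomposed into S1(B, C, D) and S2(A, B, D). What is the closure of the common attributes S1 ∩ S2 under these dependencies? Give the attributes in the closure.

A, B, D

S1 ∩ S2 = {B, D}.
D → A applies, adding A
Closure: {A, B, D}.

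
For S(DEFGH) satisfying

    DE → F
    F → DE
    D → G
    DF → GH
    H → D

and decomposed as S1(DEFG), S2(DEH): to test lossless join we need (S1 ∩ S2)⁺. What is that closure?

S1 ∩ S2 = {DE}.
DE → F applies, adding F
D → G applies, adding G
DF → GH applies, adding H
Closure: {DEFGH}.

DEFGH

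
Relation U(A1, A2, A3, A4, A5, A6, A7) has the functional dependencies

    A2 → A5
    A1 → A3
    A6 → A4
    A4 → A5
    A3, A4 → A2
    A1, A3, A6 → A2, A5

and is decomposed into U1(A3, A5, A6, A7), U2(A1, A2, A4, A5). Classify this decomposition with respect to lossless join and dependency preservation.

lossy and not dependency-preserving

Lossless test: (A5)⁺ = {A5}, which is a superkey of neither fragment — lossy.
Dependency preservation: the restricted closure of {A1} across the fragments never reaches {A3}, so A1 → A3 cannot be enforced without a join — not preserved.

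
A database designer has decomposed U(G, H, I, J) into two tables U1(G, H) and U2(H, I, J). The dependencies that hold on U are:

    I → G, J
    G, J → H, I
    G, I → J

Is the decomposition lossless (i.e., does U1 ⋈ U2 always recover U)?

No

Common attributes: U1 ∩ U2 = {H}.
No dependency enlarges {H}, so (H)⁺ = {H}.
The closure contains neither all of U1 = {G, H} nor all of U2 = {H, I, J}, so the common attributes are not a superkey of either fragment. The join is lossy.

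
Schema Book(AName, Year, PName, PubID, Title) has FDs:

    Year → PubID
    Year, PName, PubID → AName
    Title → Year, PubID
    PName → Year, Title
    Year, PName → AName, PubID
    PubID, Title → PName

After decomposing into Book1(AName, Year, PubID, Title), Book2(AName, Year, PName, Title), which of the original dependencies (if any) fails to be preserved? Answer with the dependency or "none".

Year → PubID lies within Book1.
Year, PName, PubID → AName: restricted closure across fragments reaches AName.
Title → Year, PubID lies within Book1.
PName → Year, Title lies within Book2.
Year, PName → AName, PubID: restricted closure across fragments reaches AName, PubID.
PubID, Title → PName: restricted closure across fragments reaches PName.
Every dependency is enforceable on the fragments, so the decomposition is dependency-preserving.

none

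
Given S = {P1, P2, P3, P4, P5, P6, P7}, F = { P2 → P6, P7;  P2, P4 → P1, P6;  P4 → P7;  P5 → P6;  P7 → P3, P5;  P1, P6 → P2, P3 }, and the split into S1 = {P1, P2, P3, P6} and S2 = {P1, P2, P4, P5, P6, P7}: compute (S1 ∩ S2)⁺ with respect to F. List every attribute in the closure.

S1 ∩ S2 = {P1, P2, P6}.
P2 → P6, P7 applies, adding P7
P7 → P3, P5 applies, adding P3, P5
Closure: {P1, P2, P3, P5, P6, P7}.

P1, P2, P3, P5, P6, P7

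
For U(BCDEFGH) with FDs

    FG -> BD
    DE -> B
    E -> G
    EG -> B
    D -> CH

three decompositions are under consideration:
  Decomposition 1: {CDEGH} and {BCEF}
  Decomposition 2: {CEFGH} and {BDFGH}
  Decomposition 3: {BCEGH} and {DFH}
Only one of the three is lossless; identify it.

Decomposition 1: common = {CE}, closure = {BCEG} → lossy.
Decomposition 2: common = {FGH}, closure = {BCDFGH} → lossless.
Decomposition 3: common = {H}, closure = {H} → lossy.

Decomposition 2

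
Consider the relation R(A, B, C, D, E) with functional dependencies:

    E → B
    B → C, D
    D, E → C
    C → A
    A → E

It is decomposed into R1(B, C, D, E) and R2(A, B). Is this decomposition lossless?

Yes

Common attributes: R1 ∩ R2 = {B}.
Closure of {B}: B → C, D applies, adding C, D; C → A applies, adding A; A → E applies, adding E. So (B)⁺ = {A, B, C, D, E}.
This closure contains every attribute of R1, so R1 ∩ R2 → R1. The join is lossless.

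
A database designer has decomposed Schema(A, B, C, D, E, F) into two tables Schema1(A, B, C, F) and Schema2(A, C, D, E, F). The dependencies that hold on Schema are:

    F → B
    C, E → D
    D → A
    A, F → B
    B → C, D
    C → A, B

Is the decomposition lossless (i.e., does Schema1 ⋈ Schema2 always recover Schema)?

Yes

Common attributes: Schema1 ∩ Schema2 = {A, C, F}.
Closure of {A, C, F}: F → B applies, adding B; B → C, D applies, adding D. So (A, C, F)⁺ = {A, B, C, D, F}.
This closure contains every attribute of Schema1, so Schema1 ∩ Schema2 → Schema1. The join is lossless.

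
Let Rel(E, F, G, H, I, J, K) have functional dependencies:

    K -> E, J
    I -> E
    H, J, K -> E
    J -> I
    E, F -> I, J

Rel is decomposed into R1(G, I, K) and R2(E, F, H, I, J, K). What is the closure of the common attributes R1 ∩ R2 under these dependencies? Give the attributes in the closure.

E, I, J, K

R1 ∩ R2 = {I, K}.
K → E, J applies, adding E, J
Closure: {E, I, J, K}.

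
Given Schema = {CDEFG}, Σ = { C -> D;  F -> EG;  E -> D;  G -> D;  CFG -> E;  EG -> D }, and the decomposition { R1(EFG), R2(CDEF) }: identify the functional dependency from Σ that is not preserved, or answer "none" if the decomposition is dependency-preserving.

G -> D

Check G → D: no single fragment contains all of {DG}, and the restricted closure of {G} across the fragments never reaches {D}.
C → D is preserved.
F → EG is preserved.
E → D is preserved.
CFG → E is preserved.
EG → D is preserved.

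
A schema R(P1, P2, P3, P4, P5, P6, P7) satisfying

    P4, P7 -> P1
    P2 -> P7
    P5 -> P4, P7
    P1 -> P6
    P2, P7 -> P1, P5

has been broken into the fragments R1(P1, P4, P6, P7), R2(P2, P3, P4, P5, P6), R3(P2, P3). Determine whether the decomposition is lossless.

No

Chase test. Columns are P1, P2, P3, P4, P5, P6, P7; row i has aⱼ where attribute j ∈ Ri, else bᵢⱼ.
Initial tableau (one row per fragment):
  row 1: a1 b12 b13 a4 b15 a6 a7
  row 2: b21 a2 a3 a4 a5 a6 b27
  row 3: b31 a2 a3 b34 b35 b36 b37
Rows 2 and 3 agree on P2; apply P2→P7 and equate their P7 entries.
Rows 2 and 3 agree on P2, P7; apply P2, P7→P1, P5 and equate their P1, P5 entries.
Rows 2 and 3 agree on P5; apply P5→P4, P7 and equate their P4, P7 entries.
Rows 2 and 3 agree on P1; apply P1→P6 and equate their P6 entries.
No row becomes fully distinguished — the join is lossy.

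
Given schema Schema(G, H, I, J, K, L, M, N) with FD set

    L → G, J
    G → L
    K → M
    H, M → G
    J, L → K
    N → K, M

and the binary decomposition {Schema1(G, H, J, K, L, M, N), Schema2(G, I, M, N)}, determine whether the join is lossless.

No

Common attributes: Schema1 ∩ Schema2 = {G, M, N}.
Closure of {G, M, N}: G → L applies, adding L; N → K, M applies, adding K; L → G, J applies, adding J. So (G, M, N)⁺ = {G, J, K, L, M, N}.
The closure contains neither all of Schema1 = {G, H, J, K, L, M, N} nor all of Schema2 = {G, I, M, N}, so the common attributes are not a superkey of either fragment. The join is lossy.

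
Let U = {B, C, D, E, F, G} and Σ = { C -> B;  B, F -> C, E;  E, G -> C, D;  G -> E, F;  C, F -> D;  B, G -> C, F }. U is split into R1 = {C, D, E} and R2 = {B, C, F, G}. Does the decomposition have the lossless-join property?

Common attributes: R1 ∩ R2 = {C}.
Closure of {C}: C → B applies, adding B. So (C)⁺ = {B, C}.
The closure contains neither all of R1 = {C, D, E} nor all of R2 = {B, C, F, G}, so the common attributes are not a superkey of either fragment. The join is lossy.

No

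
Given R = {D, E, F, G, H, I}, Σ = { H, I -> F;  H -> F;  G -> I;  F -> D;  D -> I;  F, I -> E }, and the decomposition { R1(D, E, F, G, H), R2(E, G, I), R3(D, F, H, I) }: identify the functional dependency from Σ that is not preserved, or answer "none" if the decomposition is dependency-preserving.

H, I → F lies within R3.
H → F lies within R1.
G → I lies within R2.
F → D lies within R1.
D → I lies within R3.
F, I → E: restricted closure across fragments reaches E.
Every dependency is enforceable on the fragments, so the decomposition is dependency-preserving.

none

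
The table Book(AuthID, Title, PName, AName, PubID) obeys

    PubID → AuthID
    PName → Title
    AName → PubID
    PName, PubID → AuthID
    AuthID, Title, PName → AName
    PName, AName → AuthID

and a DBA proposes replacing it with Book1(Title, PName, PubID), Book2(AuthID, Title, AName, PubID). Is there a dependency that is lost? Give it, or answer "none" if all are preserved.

Check AuthID, Title, PName → AName: no single fragment contains all of {AuthID, Title, PName, AName}, and the restricted closure of {AuthID, Title, PName} across the fragments never reaches {AName}.
PubID → AuthID is preserved.
PName → Title is preserved.
AName → PubID is preserved.
PName, PubID → AuthID is preserved.
PName, AName → AuthID is preserved.

AuthID, Title, PName → AName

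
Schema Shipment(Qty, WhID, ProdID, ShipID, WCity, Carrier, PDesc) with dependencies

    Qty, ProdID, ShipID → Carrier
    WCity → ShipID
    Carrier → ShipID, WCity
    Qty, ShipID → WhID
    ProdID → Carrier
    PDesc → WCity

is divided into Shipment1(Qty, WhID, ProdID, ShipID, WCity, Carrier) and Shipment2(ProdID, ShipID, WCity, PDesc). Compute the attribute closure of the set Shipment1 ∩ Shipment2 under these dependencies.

Shipment1 ∩ Shipment2 = {ProdID, ShipID, WCity}.
ProdID → Carrier applies, adding Carrier
Closure: {ProdID, ShipID, WCity, Carrier}.

ProdID, ShipID, WCity, Carrier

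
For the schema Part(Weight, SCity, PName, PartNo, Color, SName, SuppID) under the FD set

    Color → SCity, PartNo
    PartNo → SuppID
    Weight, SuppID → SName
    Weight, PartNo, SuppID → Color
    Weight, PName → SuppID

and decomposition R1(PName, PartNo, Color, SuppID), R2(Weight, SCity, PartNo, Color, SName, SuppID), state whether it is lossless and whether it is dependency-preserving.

Lossless test: (PartNo, Color, SuppID)⁺ = {SCity, PartNo, Color, SuppID}, which is a superkey of neither fragment — lossy.
Dependency preservation: the restricted closure of {Weight, PName} across the fragments never reaches {SuppID}, so Weight, PName → SuppID cannot be enforced without a join — not preserved.

lossy and not dependency-preserving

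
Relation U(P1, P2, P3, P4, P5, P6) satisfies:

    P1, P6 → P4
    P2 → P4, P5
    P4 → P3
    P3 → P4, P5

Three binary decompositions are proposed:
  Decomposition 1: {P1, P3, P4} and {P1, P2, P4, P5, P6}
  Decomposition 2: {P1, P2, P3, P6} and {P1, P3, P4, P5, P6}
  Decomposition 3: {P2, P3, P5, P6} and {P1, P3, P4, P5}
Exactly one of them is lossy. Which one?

Decomposition 3

Decomposition 1: common = {P1, P4}, closure = {P1, P3, P4, P5} → lossless.
Decomposition 2: common = {P1, P3, P6}, closure = {P1, P3, P4, P5, P6} → lossless.
Decomposition 3: common = {P3, P5}, closure = {P3, P4, P5} → lossy.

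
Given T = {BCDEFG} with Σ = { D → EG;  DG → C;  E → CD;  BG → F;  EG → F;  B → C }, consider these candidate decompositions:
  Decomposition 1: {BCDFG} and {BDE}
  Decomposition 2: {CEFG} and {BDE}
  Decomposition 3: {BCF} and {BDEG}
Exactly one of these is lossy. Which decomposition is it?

Decomposition 3

Decomposition 1: common = {BD}, closure = {BCDEFG} → lossless.
Decomposition 2: common = {E}, closure = {CDEFG} → lossless.
Decomposition 3: common = {B}, closure = {BC} → lossy.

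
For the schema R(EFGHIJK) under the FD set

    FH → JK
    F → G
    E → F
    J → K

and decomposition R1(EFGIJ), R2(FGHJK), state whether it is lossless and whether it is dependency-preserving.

lossy but dependency-preserving

Lossless test: (FGJ)⁺ = {FGJK}, which is a superkey of neither fragment — lossy.
Dependency preservation: every FD's attributes lie within a single fragment, so each can be enforced locally — preserved.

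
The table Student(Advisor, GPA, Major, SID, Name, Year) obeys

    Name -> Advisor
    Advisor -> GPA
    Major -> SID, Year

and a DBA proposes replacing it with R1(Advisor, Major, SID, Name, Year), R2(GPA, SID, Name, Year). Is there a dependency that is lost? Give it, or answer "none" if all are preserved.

Advisor -> GPA

Check Advisor → GPA: no single fragment contains all of {Advisor, GPA}, and the restricted closure of {Advisor} across the fragments never reaches {GPA}.
Name → Advisor is preserved.
Major → SID, Year is preserved.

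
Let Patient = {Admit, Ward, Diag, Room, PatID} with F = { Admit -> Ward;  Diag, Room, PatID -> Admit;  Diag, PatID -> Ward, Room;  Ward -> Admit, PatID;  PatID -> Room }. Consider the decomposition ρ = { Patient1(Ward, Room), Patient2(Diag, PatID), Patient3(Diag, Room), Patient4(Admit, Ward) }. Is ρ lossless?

Chase test. Columns are Admit, Ward, Diag, Room, PatID; row i has aⱼ where attribute j ∈ Patienti, else bᵢⱼ.
Initial tableau (one row per fragment):
  row 1: b11 a2 b13 a4 b15
  row 2: b21 b22 a3 b24 a5
  row 3: b31 b32 a3 a4 b35
  row 4: a1 a2 b43 b44 b45
Rows 1 and 4 agree on Ward; apply Ward→Admit, PatID and equate their Admit, PatID entries.
Rows 1 and 4 agree on PatID; apply PatID→Room and equate their Room entries.
No row becomes fully distinguished — the join is lossy.

No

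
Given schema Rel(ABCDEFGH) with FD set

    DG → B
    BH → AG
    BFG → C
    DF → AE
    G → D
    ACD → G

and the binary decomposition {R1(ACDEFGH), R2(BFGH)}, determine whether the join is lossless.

Common attributes: R1 ∩ R2 = {FGH}.
Closure of {FGH}: G → D applies, adding D; DG → B applies, adding B; BH → AG applies, adding A; BFG → C applies, adding C; DF → AE applies, adding E. So (FGH)⁺ = {ABCDEFGH}.
This closure contains every attribute of R1, so R1 ∩ R2 → R1. The join is lossless.

Yes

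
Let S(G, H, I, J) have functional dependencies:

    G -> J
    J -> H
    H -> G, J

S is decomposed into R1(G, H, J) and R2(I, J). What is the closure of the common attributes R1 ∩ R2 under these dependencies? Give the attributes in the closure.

G, H, J

R1 ∩ R2 = {J}.
J → H applies, adding H
H → G, J applies, adding G
Closure: {G, H, J}.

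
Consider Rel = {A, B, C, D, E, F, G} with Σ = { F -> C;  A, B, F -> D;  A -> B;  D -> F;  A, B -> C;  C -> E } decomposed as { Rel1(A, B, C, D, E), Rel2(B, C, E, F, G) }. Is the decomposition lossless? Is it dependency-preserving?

Lossless test: (B, C, E)⁺ = {B, C, E}, which is a superkey of neither fragment — lossy.
Dependency preservation: the restricted closure of {A, B, F} across the fragments never reaches {D}, so A, B, F → D cannot be enforced without a join — not preserved.

lossy and not dependency-preserving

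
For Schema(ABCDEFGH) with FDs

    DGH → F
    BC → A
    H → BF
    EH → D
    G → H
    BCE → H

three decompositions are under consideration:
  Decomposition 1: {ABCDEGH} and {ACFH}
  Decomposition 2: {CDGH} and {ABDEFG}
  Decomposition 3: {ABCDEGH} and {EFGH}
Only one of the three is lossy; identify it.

Decomposition 2

Decomposition 1: common = {ACH}, closure = {ABCFH} → lossless.
Decomposition 2: common = {DG}, closure = {BDFGH} → lossy.
Decomposition 3: common = {EGH}, closure = {BDEFGH} → lossless.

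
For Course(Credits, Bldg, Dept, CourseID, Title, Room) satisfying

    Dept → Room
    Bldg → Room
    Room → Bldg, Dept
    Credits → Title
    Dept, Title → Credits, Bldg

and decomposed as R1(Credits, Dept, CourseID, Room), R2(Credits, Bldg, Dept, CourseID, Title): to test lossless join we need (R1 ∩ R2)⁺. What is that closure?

R1 ∩ R2 = {Credits, Dept, CourseID}.
Dept → Room applies, adding Room
Room → Bldg, Dept applies, adding Bldg
Credits → Title applies, adding Title
Closure: {Credits, Bldg, Dept, CourseID, Title, Room}.

Credits, Bldg, Dept, CourseID, Title, Room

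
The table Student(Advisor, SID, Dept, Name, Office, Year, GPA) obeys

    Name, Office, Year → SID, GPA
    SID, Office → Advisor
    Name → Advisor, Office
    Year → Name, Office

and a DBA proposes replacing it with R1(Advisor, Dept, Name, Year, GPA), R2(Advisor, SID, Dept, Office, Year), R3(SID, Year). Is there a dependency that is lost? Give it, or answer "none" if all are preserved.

Name → Advisor, Office

Check Name → Advisor, Office: no single fragment contains all of {Advisor, Name, Office}, and the restricted closure of {Name} across the fragments never reaches {Advisor, Office}.
Name, Office, Year → SID, GPA is preserved.
SID, Office → Advisor is preserved.
Year → Name, Office is preserved.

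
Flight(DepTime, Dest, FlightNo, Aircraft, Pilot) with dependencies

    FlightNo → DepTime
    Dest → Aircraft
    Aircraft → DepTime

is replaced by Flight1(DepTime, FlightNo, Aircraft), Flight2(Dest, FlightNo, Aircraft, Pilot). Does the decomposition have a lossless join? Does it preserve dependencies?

lossless and dependency-preserving

Lossless test: (FlightNo, Aircraft)⁺ = {DepTime, FlightNo, Aircraft}, which contains all of one fragment — lossless.
Dependency preservation: every FD's attributes lie within a single fragment, so each can be enforced locally — preserved.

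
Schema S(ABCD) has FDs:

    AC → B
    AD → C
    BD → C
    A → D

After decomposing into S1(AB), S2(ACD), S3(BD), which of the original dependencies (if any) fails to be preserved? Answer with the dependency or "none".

BD → C

Check BD → C: no single fragment contains all of {BCD}, and the restricted closure of {BD} across the fragments never reaches {C}.
AC → B is preserved.
AD → C is preserved.
A → D is preserved.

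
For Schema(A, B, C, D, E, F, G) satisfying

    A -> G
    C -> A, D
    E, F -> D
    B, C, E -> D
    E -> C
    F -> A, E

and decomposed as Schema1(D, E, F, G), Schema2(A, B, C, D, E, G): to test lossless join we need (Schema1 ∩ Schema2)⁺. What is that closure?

Schema1 ∩ Schema2 = {D, E, G}.
E → C applies, adding C
C → A, D applies, adding A
Closure: {A, C, D, E, G}.

A, C, D, E, G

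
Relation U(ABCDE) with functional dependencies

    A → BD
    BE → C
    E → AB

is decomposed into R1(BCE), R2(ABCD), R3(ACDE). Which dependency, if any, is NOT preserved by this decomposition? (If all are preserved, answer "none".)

A → BD lies within R2.
BE → C lies within R1.
E → AB: restricted closure across fragments reaches AB.
Every dependency is enforceable on the fragments, so the decomposition is dependency-preserving.

none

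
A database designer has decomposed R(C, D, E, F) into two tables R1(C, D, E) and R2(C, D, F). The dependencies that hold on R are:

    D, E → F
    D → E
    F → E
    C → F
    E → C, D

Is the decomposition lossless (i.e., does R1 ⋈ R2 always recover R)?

Yes

Common attributes: R1 ∩ R2 = {C, D}.
Closure of {C, D}: D → E applies, adding E; C → F applies, adding F. So (C, D)⁺ = {C, D, E, F}.
This closure contains every attribute of R1, so R1 ∩ R2 → R1. The join is lossless.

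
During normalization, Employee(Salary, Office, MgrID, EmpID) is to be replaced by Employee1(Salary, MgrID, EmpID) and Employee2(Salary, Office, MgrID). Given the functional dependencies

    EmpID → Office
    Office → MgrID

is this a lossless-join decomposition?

Common attributes: Employee1 ∩ Employee2 = {Salary, MgrID}.
No dependency enlarges {Salary, MgrID}, so (Salary, MgrID)⁺ = {Salary, MgrID}.
The closure contains neither all of Employee1 = {Salary, MgrID, EmpID} nor all of Employee2 = {Salary, Office, MgrID}, so the common attributes are not a superkey of either fragment. The join is lossy.

No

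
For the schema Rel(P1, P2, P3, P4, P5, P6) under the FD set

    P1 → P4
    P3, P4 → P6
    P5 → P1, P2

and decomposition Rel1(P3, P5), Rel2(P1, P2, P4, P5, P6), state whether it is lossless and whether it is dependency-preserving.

lossy and not dependency-preserving

Lossless test: (P5)⁺ = {P1, P2, P4, P5}, which is a superkey of neither fragment — lossy.
Dependency preservation: the restricted closure of {P3, P4} across the fragments never reaches {P6}, so P3, P4 → P6 cannot be enforced without a join — not preserved.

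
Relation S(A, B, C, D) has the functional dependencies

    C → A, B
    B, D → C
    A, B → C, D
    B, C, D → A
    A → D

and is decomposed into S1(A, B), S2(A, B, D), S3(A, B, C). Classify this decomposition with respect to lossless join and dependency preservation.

lossless and dependency-preserving

Lossless test (chase): Rows 1 and 2 agree on A, B; apply A, B→C, D and equate their C, D entries. Rows 1 and 3 agree on A, B; apply A, B→C, D and equate their C, D entries. Row 1 is now all distinguished symbols — the join is lossless.
Dependency preservation: B, D → C; A, B → C, D; B, C, D → A are not contained in any single fragment, but the restricted closure of each left-hand side across the fragments still reaches the right-hand side; the remaining FDs each lie inside some fragment. All dependencies are preserved.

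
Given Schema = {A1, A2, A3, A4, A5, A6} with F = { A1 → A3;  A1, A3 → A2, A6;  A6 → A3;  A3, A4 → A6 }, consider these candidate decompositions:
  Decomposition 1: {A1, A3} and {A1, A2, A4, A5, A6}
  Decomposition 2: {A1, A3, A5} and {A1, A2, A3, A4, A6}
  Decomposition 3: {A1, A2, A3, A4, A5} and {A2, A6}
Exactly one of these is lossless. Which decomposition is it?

Decomposition 1: common = {A1}, closure = {A1, A2, A3, A6} → lossless.
Decomposition 2: common = {A1, A3}, closure = {A1, A2, A3, A6} → lossy.
Decomposition 3: common = {A2}, closure = {A2} → lossy.

Decomposition 1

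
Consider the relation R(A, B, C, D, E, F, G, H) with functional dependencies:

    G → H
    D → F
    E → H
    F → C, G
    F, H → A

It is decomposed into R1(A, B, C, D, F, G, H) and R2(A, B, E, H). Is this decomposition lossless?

Common attributes: R1 ∩ R2 = {A, B, H}.
No dependency enlarges {A, B, H}, so (A, B, H)⁺ = {A, B, H}.
The closure contains neither all of R1 = {A, B, C, D, F, G, H} nor all of R2 = {A, B, E, H}, so the common attributes are not a superkey of either fragment. The join is lossy.

No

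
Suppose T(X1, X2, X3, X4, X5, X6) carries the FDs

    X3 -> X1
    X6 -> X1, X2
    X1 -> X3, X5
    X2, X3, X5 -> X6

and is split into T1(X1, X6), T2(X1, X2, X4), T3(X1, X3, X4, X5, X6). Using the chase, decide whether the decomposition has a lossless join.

Chase test. Columns are X1, X2, X3, X4, X5, X6; row i has aⱼ where attribute j ∈ Ti, else bᵢⱼ.
Initial tableau (one row per fragment):
  row 1: a1 b12 b13 b14 b15 a6
  row 2: a1 a2 b23 a4 b25 b26
  row 3: a1 b32 a3 a4 a5 a6
Rows 1 and 3 agree on X6; apply X6→X1, X2 and equate their X1, X2 entries.
Rows 1 and 2 agree on X1; apply X1→X3, X5 and equate their X3, X5 entries.
Rows 1 and 3 agree on X1; apply X1→X3, X5 and equate their X3, X5 entries.
No row becomes fully distinguished — the join is lossy.

No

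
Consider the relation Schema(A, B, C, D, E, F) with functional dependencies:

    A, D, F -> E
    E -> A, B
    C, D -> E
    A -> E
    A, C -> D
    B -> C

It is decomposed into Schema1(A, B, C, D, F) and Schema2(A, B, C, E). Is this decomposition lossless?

Yes

Common attributes: Schema1 ∩ Schema2 = {A, B, C}.
Closure of {A, B, C}: A → E applies, adding E; A, C → D applies, adding D. So (A, B, C)⁺ = {A, B, C, D, E}.
This closure contains every attribute of Schema2, so Schema1 ∩ Schema2 → Schema2. The join is lossless.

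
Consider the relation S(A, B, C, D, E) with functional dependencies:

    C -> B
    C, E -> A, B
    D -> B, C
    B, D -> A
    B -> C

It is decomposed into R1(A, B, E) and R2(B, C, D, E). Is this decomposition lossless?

Common attributes: R1 ∩ R2 = {B, E}.
Closure of {B, E}: B → C applies, adding C; C, E → A, B applies, adding A. So (B, E)⁺ = {A, B, C, E}.
This closure contains every attribute of R1, so R1 ∩ R2 → R1. The join is lossless.

Yes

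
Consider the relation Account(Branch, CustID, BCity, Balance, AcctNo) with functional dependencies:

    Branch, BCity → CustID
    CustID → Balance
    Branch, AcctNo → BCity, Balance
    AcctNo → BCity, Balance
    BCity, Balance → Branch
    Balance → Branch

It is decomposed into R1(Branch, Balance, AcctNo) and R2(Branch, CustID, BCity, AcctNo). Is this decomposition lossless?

Yes

Common attributes: R1 ∩ R2 = {Branch, AcctNo}.
Closure of {Branch, AcctNo}: Branch, AcctNo → BCity, Balance applies, adding BCity, Balance; Branch, BCity → CustID applies, adding CustID. So (Branch, AcctNo)⁺ = {Branch, CustID, BCity, Balance, AcctNo}.
This closure contains every attribute of R1, so R1 ∩ R2 → R1. The join is lossless.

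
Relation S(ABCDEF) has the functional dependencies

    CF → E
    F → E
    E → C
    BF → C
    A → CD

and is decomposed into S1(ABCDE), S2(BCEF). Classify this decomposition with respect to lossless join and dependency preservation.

lossy but dependency-preserving

Lossless test: (BCE)⁺ = {BCE}, which is a superkey of neither fragment — lossy.
Dependency preservation: every FD's attributes lie within a single fragment, so each can be enforced locally — preserved.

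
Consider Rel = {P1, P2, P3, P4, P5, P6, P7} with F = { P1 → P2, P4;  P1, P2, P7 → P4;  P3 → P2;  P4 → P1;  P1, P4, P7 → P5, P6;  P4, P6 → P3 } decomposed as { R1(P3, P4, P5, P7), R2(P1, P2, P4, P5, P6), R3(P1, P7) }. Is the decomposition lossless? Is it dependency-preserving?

lossy and not dependency-preserving

Lossless test (chase): Rows 2 and 3 agree on P1; apply P1→P2, P4 and equate their P2, P4 entries. Rows 1 and 2 agree on P4; apply P4→P1 and equate their P1 entries. Rows 1 and 3 agree on P1, P4, P7; apply P1, P4, P7→P5, P6 and equate their P5, P6 entries. Rows 1 and 3 agree on P4, P6; apply P4, P6→P3 and equate their P3 entries. Rows 1 and 2 agree on P1; apply P1→P2, P4 and equate their P2, P4 entries. No row becomes fully distinguished — the join is lossy.
Dependency preservation: the restricted closure of {P3} across the fragments never reaches {P2}, so P3 → P2 cannot be enforced without a join — not preserved.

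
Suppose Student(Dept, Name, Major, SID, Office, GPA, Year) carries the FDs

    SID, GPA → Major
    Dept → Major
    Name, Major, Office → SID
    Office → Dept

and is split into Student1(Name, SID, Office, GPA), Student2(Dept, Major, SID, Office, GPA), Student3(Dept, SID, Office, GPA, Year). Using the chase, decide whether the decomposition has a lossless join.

No

Chase test. Columns are Dept, Name, Major, SID, Office, GPA, Year; row i has aⱼ where attribute j ∈ Studenti, else bᵢⱼ.
Initial tableau (one row per fragment):
  row 1: b11 a2 b13 a4 a5 a6 b17
  row 2: a1 b22 a3 a4 a5 a6 b27
  row 3: a1 b32 b33 a4 a5 a6 a7
Rows 1 and 2 agree on SID, GPA; apply SID, GPA→Major and equate their Major entries.
Rows 1 and 3 agree on SID, GPA; apply SID, GPA→Major and equate their Major entries.
Rows 1 and 2 agree on Office; apply Office→Dept and equate their Dept entries.
No row becomes fully distinguished — the join is lossy.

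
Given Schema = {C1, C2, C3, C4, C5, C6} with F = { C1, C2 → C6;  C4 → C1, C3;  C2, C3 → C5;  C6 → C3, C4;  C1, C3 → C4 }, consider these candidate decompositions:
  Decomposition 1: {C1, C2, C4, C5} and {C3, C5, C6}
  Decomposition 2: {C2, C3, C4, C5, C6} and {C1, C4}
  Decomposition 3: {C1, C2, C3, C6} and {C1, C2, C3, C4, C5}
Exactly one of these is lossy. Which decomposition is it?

Decomposition 1

Decomposition 1: common = {C5}, closure = {C5} → lossy.
Decomposition 2: common = {C4}, closure = {C1, C3, C4} → lossless.
Decomposition 3: common = {C1, C2, C3}, closure = {C1, C2, C3, C4, C5, C6} → lossless.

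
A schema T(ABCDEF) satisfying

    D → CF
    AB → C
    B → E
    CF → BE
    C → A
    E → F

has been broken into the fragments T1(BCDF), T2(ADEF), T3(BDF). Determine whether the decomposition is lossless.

Yes

Chase test. Columns are ABCDEF; row i has aⱼ where attribute j ∈ Ti, else bᵢⱼ.
Initial tableau (one row per fragment):
  row 1: b11 a2 a3 a4 b15 a6
  row 2: a1 b22 b23 a4 a5 a6
  row 3: b31 a2 b33 a4 b35 a6
Rows 1 and 2 agree on D; apply D→CF and equate their CF entries.
Rows 1 and 3 agree on D; apply D→CF and equate their CF entries.
Rows 1 and 3 agree on B; apply B→E and equate their E entries.
Rows 1 and 2 agree on CF; apply CF→BE and equate their BE entries.
Rows 1 and 2 agree on C; apply C→A and equate their A entries.
Rows 1 and 3 agree on C; apply C→A and equate their A entries.
Row 1 is now all distinguished symbols — the join is lossless.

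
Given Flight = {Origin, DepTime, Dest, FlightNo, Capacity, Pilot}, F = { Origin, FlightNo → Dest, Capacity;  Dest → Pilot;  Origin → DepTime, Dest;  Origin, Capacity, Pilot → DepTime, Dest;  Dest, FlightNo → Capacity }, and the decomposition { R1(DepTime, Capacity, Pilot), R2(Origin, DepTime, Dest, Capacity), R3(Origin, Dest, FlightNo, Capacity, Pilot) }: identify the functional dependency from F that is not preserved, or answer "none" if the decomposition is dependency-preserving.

Origin, FlightNo → Dest, Capacity lies within R3.
Dest → Pilot lies within R3.
Origin → DepTime, Dest lies within R2.
Origin, Capacity, Pilot → DepTime, Dest: restricted closure across fragments reaches DepTime, Dest.
Dest, FlightNo → Capacity lies within R3.
Every dependency is enforceable on the fragments, so the decomposition is dependency-preserving.

none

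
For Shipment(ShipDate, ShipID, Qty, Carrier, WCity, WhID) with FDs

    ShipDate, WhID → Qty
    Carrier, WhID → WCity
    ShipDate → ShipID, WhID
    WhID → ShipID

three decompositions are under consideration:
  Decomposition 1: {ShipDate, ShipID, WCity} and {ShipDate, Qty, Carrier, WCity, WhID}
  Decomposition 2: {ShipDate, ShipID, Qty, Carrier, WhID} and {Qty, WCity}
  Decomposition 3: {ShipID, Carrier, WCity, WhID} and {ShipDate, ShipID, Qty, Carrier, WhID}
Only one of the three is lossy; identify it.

Decomposition 2

Decomposition 1: common = {ShipDate, WCity}, closure = {ShipDate, ShipID, Qty, WCity, WhID} → lossless.
Decomposition 2: common = {Qty}, closure = {Qty} → lossy.
Decomposition 3: common = {ShipID, Carrier, WhID}, closure = {ShipID, Carrier, WCity, WhID} → lossless.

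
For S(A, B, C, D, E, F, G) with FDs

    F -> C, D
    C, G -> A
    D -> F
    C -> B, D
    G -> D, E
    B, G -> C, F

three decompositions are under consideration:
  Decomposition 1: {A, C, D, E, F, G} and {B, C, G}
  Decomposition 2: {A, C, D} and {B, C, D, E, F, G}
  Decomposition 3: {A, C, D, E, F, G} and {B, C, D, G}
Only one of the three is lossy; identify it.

Decomposition 1: common = {C, G}, closure = {A, B, C, D, E, F, G} → lossless.
Decomposition 2: common = {C, D}, closure = {B, C, D, F} → lossy.
Decomposition 3: common = {C, D, G}, closure = {A, B, C, D, E, F, G} → lossless.

Decomposition 2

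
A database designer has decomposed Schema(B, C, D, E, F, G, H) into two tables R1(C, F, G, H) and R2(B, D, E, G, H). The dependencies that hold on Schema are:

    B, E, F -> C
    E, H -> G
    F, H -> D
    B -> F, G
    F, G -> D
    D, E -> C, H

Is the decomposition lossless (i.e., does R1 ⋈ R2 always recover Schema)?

Common attributes: R1 ∩ R2 = {G, H}.
No dependency enlarges {G, H}, so (G, H)⁺ = {G, H}.
The closure contains neither all of R1 = {C, F, G, H} nor all of R2 = {B, D, E, G, H}, so the common attributes are not a superkey of either fragment. The join is lossy.

No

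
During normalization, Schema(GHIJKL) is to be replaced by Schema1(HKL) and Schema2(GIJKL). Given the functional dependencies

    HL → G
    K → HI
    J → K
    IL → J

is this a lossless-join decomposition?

Common attributes: Schema1 ∩ Schema2 = {KL}.
Closure of {KL}: K → HI applies, adding HI; IL → J applies, adding J; HL → G applies, adding G. So (KL)⁺ = {GHIJKL}.
This closure contains every attribute of Schema1, so Schema1 ∩ Schema2 → Schema1. The join is lossless.

Yes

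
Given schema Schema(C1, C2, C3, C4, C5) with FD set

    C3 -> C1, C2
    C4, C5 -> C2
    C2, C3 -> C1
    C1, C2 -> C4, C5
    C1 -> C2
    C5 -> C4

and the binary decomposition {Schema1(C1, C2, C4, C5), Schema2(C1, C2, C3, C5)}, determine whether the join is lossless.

Yes

Common attributes: Schema1 ∩ Schema2 = {C1, C2, C5}.
Closure of {C1, C2, C5}: C1, C2 → C4, C5 applies, adding C4. So (C1, C2, C5)⁺ = {C1, C2, C4, C5}.
This closure contains every attribute of Schema1, so Schema1 ∩ Schema2 → Schema1. The join is lossless.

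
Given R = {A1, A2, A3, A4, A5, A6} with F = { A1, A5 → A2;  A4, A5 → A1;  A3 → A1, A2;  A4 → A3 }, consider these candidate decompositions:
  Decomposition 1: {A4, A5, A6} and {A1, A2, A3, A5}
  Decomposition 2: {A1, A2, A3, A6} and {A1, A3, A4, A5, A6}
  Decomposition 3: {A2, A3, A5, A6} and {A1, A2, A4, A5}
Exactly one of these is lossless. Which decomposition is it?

Decomposition 2

Decomposition 1: common = {A5}, closure = {A5} → lossy.
Decomposition 2: common = {A1, A3, A6}, closure = {A1, A2, A3, A6} → lossless.
Decomposition 3: common = {A2, A5}, closure = {A2, A5} → lossy.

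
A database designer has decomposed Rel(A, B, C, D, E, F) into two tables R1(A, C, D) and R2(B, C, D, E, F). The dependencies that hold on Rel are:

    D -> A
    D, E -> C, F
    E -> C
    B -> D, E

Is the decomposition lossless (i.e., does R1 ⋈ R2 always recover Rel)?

Common attributes: R1 ∩ R2 = {C, D}.
Closure of {C, D}: D → A applies, adding A. So (C, D)⁺ = {A, C, D}.
This closure contains every attribute of R1, so R1 ∩ R2 → R1. The join is lossless.

Yes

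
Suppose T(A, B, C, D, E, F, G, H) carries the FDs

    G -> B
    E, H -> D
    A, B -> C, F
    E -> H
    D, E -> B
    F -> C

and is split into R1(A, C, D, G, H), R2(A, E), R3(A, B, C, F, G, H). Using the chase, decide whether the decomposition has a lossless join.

Chase test. Columns are A, B, C, D, E, F, G, H; row i has aⱼ where attribute j ∈ Ri, else bᵢⱼ.
Initial tableau (one row per fragment):
  row 1: a1 b12 a3 a4 b15 b16 a7 a8
  row 2: a1 b22 b23 b24 a5 b26 b27 b28
  row 3: a1 a2 a3 b34 b35 a6 a7 a8
Rows 1 and 3 agree on G; apply G→B and equate their B entries.
Rows 1 and 3 agree on A, B; apply A, B→C, F and equate their C, F entries.
No row becomes fully distinguished — the join is lossy.

No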